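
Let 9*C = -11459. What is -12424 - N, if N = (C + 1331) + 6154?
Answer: -167722/9 ≈ -18636.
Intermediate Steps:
C = -11459/9 (C = (⅑)*(-11459) = -11459/9 ≈ -1273.2)
N = 55906/9 (N = (-11459/9 + 1331) + 6154 = 520/9 + 6154 = 55906/9 ≈ 6211.8)
-12424 - N = -12424 - 1*55906/9 = -12424 - 55906/9 = -167722/9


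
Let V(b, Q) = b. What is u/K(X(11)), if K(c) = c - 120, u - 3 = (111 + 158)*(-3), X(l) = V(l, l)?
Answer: 804/109 ≈ 7.3761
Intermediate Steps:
X(l) = l
u = -804 (u = 3 + (111 + 158)*(-3) = 3 + 269*(-3) = 3 - 807 = -804)
K(c) = -120 + c
u/K(X(11)) = -804/(-120 + 11) = -804/(-109) = -804*(-1/109) = 804/109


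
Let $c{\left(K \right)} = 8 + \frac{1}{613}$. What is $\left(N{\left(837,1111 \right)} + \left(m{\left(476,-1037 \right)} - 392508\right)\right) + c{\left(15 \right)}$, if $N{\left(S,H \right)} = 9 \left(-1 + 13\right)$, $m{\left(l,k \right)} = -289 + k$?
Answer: $- \frac{241349133}{613} \approx -3.9372 \cdot 10^{5}$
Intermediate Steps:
$N{\left(S,H \right)} = 108$ ($N{\left(S,H \right)} = 9 \cdot 12 = 108$)
$c{\left(K \right)} = \frac{4905}{613}$ ($c{\left(K \right)} = 8 + \frac{1}{613} = \frac{4905}{613}$)
$\left(N{\left(837,1111 \right)} + \left(m{\left(476,-1037 \right)} - 392508\right)\right) + c{\left(15 \right)} = \left(108 - 393834\right) + \frac{4905}{613} = -393726 + \frac{4905}{613} = - \frac{241349133}{613}$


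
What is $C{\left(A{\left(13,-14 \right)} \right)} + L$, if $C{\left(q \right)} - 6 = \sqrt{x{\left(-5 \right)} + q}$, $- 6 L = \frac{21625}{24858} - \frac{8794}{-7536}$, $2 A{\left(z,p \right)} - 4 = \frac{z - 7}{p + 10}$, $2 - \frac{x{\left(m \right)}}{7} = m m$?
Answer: $\frac{530192393}{93664944} + \frac{3 i \sqrt{71}}{2} \approx 5.6605 + 12.639 i$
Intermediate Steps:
$x{\left(m \right)} = 14 - 7 m^{2}$ ($x{\left(m \right)} = 14 - 7 m m = 14 - 7 m^{2}$)
$A{\left(z,p \right)} = 2 + \frac{-7 + z}{2 \left(10 + p\right)}$ ($A{\left(z,p \right)} = 2 + \frac{\left(z - 7\right) \frac{1}{p + 10}}{2} = 2 + \frac{\left(-7 + z\right) \frac{1}{10 + p}}{2} = 2 + \frac{\frac{1}{10 + p} \left(-7 + z\right)}{2} = 2 + \frac{-7 + z}{2 \left(10 + p\right)}$)
$L = - \frac{31797271}{93664944}$ ($L = - \frac{\frac{21625}{24858} - \frac{8794}{-7536}}{6} = - \frac{21625 \cdot \frac{1}{24858} - - \frac{4397}{3768}}{6} = - \frac{\frac{21625}{24858} + \frac{4397}{3768}}{6} = \left(- \frac{1}{6}\right) \frac{31797271}{15610824} = - \frac{31797271}{93664944} \approx -0.33948$)
$C{\left(q \right)} = 6 + \sqrt{-161 + q}$ ($C{\left(q \right)} = 6 + \sqrt{\left(14 - 7 \left(-5\right)^{2}\right) + q} = 6 + \sqrt{\left(14 - 175\right) + q} = 6 + \sqrt{-161 + q}$)
$C{\left(A{\left(13,-14 \right)} \right)} + L = \left(6 + \sqrt{-161 + \frac{33 + 13 + 4 \left(-14\right)}{2 \left(10 - 14\right)}}\right) - \frac{31797271}{93664944} = \left(6 + \sqrt{-161 + \frac{33 + 13 - 56}{2 \left(-4\right)}}\right) - \frac{31797271}{93664944} = \left(6 + \sqrt{-161 + \frac{1}{2} \left(- \frac{1}{4}\right) \left(-10\right)}\right) - \frac{31797271}{93664944} = \left(6 + \sqrt{-161 + \frac{5}{4}}\right) - \frac{31797271}{93664944} = \left(6 + \sqrt{- \frac{639}{4}}\right) - \frac{31797271}{93664944} = \left(6 + \frac{3 i \sqrt{71}}{2}\right) - \frac{31797271}{93664944} = \frac{530192393}{93664944} + \frac{3 i \sqrt{71}}{2}$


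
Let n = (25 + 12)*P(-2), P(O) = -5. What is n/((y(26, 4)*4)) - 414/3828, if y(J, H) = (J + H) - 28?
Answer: -59291/2552 ≈ -23.233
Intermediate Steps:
y(J, H) = -28 + H + J (y(J, H) = (H + J) - 28 = -28 + H + J)
n = -185 (n = (25 + 12)*(-5) = 37*(-5) = -185)
n/((y(26, 4)*4)) - 414/3828 = -185*1/(4*(-28 + 4 + 26)) - 414/3828 = -185/(2*4) - 414*1/3828 = -185/8 - 69/638 = -59291/2552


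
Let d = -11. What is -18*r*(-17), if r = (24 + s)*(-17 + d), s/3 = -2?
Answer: -154224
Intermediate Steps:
s = -6 (s = 3*(-2) = -6)
r = -504 (r = (24 - 6)*(-17 - 11) = 18*(-28) = -504)
-18*r*(-17) = -18*(-504)*(-17) = 9072*(-17) = -154224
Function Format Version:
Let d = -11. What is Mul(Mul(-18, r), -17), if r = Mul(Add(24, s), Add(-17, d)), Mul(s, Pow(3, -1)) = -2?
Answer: -154224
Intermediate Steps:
s = -6 (s = Mul(3, -2) = -6)
r = -504 (r = Mul(Add(24, -6), Add(-17, -11)) = Mul(18, -28) = -504)
Mul(Mul(-18, r), -17) = Mul(Mul(-18, -504), -17) = Mul(9072, -17) = -154224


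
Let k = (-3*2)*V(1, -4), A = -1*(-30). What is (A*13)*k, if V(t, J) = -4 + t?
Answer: 7020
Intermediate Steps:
A = 30
k = 18 (k = (-3*2)*(-4 + 1) = -6*(-3) = 18)
(A*13)*k = (30*13)*18 = 390*18 = 7020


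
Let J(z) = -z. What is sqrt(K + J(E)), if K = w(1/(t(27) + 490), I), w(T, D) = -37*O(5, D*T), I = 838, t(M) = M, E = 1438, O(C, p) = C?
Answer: I*sqrt(1623) ≈ 40.286*I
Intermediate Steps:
w(T, D) = -185 (w(T, D) = -37*5 = -185)
K = -185
sqrt(K + J(E)) = sqrt(-185 - 1*1438) = sqrt(-185 - 1438) = sqrt(-1623) = I*sqrt(1623)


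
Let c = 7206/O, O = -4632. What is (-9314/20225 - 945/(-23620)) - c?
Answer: 10466315601/9219889850 ≈ 1.1352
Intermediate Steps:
c = -1201/772 (c = 7206/(-4632) = 7206*(-1/4632) = -1201/772 ≈ -1.5557)
(-9314/20225 - 945/(-23620)) - c = (-9314/20225 - 945/(-23620)) - 1*(-1201/772) = (-9314*1/20225 - 945*(-1/23620)) + 1201/772 = (-9314/20225 + 189/4724) + 1201/772 = -40176811/95542900 + 1201/772 = 10466315601/9219889850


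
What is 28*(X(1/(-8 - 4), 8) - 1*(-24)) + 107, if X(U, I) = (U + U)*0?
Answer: 779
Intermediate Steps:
X(U, I) = 0 (X(U, I) = (2*U)*0 = 0)
28*(X(1/(-8 - 4), 8) - 1*(-24)) + 107 = 28*(0 - 1*(-24)) + 107 = 28*(0 + 24) + 107 = 28*24 + 107 = 672 + 107 = 779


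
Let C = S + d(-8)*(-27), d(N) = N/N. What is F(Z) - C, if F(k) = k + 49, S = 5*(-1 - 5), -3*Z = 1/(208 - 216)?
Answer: 2545/24 ≈ 106.04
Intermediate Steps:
d(N) = 1
Z = 1/24 (Z = -1/(3*(208 - 216)) = -1/3/(-8) = -1/3*(-1/8) = 1/24 ≈ 0.041667)
S = -30 (S = 5*(-6) = -30)
F(k) = 49 + k
C = -57 (C = -30 + 1*(-27) = -30 - 27 = -57)
F(Z) - C = (49 + 1/24) - 1*(-57) = 1177/24 + 57 = 2545/24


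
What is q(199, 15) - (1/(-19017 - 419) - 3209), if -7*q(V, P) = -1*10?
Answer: 436785235/136052 ≈ 3210.4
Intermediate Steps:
q(V, P) = 10/7 (q(V, P) = -(-1)*10/7 = -⅐*(-10) = 10/7)
q(199, 15) - (1/(-19017 - 419) - 3209) = 10/7 - (1/(-19017 - 419) - 3209) = 10/7 - (1/(-19436) - 3209) = 10/7 - (-1/19436 - 3209) = 10/7 - 1*(-62370125/19436) = 10/7 + 62370125/19436 = 436785235/136052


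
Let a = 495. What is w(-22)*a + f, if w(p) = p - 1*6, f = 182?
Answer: -13678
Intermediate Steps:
w(p) = -6 + p (w(p) = p - 6 = -6 + p)
w(-22)*a + f = (-6 - 22)*495 + 182 = -28*495 + 182 = -13860 + 182 = -13678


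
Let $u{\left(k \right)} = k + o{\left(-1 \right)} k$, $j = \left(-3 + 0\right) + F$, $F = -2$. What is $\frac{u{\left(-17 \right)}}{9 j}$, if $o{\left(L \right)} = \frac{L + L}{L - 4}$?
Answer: $\frac{119}{225} \approx 0.52889$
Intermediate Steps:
$o{\left(L \right)} = \frac{2 L}{-4 + L}$
$j = -5$ ($j = \left(-3 + 0\right) - 2 = -3 - 2 = -5$)
$u{\left(k \right)} = \frac{7 k}{5}$ ($u{\left(k \right)} = k + 2 \left(-1\right) \frac{1}{-4 - 1} k = k + 2 \left(-1\right) \frac{1}{-5} k = k + 2 \left(-1\right) \left(- \frac{1}{5}\right) k = k + \frac{2 k}{5} = \frac{7 k}{5}$)
$\frac{u{\left(-17 \right)}}{9 j} = \frac{\frac{7}{5} \left(-17\right)}{9 \left(-5\right)} = - \frac{119}{5 \left(-45\right)} = \left(- \frac{119}{5}\right) \left(- \frac{1}{45}\right) = \frac{119}{225}$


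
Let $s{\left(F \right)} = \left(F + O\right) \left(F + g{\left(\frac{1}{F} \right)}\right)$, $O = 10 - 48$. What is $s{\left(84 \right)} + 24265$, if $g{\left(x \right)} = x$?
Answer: $\frac{1181441}{42} \approx 28130.0$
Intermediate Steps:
$O = -38$ ($O = 10 - 48 = -38$)
$s{\left(F \right)} = \left(-38 + F\right) \left(F + \frac{1}{F}\right)$ ($s{\left(F \right)} = \left(F - 38\right) \left(F + \frac{1}{F}\right) = \left(-38 + F\right) \left(F + \frac{1}{F}\right)$)
$s{\left(84 \right)} + 24265 = \left(1 + 84^{2} - 3192 - \frac{38}{84}\right) + 24265 = \left(1 + 7056 - 3192 - \frac{19}{42}\right) + 24265 = \frac{162311}{42} + 24265 = \frac{1181441}{42}$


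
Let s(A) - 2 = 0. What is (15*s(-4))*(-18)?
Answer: -540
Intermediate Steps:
s(A) = 2 (s(A) = 2 + 0 = 2)
(15*s(-4))*(-18) = (15*2)*(-18) = 30*(-18) = -540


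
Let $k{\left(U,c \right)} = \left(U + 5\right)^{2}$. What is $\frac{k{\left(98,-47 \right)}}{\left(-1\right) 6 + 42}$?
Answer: $\frac{10609}{36} \approx 294.69$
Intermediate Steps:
$k{\left(U,c \right)} = \left(5 + U\right)^{2}$
$\frac{k{\left(98,-47 \right)}}{\left(-1\right) 6 + 42} = \frac{\left(5 + 98\right)^{2}}{\left(-1\right) 6 + 42} = \frac{103^{2}}{-6 + 42} = \frac{10609}{36}$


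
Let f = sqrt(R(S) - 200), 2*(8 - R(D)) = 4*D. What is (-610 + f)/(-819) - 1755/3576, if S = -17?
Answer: 248005/976248 - I*sqrt(158)/819 ≈ 0.25404 - 0.015348*I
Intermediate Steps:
R(D) = 8 - 2*D
f = I*sqrt(158) (f = sqrt((8 - 2*(-17)) - 200) = sqrt((8 + 34) - 200) = sqrt(42 - 200) = sqrt(-158) = I*sqrt(158) ≈ 12.57*I)
(-610 + f)/(-819) - 1755/3576 = (-610 + I*sqrt(158))/(-819) - 1755/3576 = (-610 + I*sqrt(158))*(-1/819) - 1755*1/3576 = (610/819 - I*sqrt(158)/819) - 585/1192 = 248005/976248 - I*sqrt(158)/819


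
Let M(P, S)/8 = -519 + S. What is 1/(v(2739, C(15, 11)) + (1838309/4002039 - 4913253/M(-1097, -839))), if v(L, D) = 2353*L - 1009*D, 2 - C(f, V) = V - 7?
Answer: 43478151696/280318326998178803 ≈ 1.5510e-7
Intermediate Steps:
M(P, S) = -4152 + 8*S (M(P, S) = 8*(-519 + S) = -4152 + 8*S)
C(f, V) = 9 - V (C(f, V) = 2 - (V - 7) = 2 - (-7 + V) = 2 + (7 - V) = 9 - V)
v(L, D) = -1009*D + 2353*L
1/(v(2739, C(15, 11)) + (1838309/4002039 - 4913253/M(-1097, -839))) = 1/((-1009*(9 - 1*11) + 2353*2739) + (1838309/4002039 - 4913253/(-4152 + 8*(-839)))) = 1/((-1009*(9 - 11) + 6444867) + (1838309*(1/4002039) - 4913253/(-4152 - 6712))) = 1/((-1009*(-2) + 6444867) + (1838309/4002039 - 4913253/(-10864))) = 1/((2018 + 6444867) + (1838309/4002039 - 4913253*(-1/10864))) = 1/(6446885 + (1838309/4002039 + 4913253/10864)) = 1/(6446885 + 19683001511843/43478151696) = 1/(280318326998178803/43478151696) = 43478151696/280318326998178803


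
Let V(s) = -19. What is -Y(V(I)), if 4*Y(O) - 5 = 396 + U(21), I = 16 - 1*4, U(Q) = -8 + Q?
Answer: -207/2 ≈ -103.50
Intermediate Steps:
I = 12 (I = 16 - 4 = 12)
Y(O) = 207/2 (Y(O) = 5/4 + (396 + (-8 + 21))/4 = 5/4 + (396 + 13)/4 = 5/4 + (1/4)*409 = 5/4 + 409/4 = 207/2)
-Y(V(I)) = -1*207/2 = -207/2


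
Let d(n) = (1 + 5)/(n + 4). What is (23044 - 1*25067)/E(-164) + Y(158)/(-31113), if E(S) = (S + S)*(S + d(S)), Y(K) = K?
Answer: -714426784/16740131859 ≈ -0.042677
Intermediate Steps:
d(n) = 6/(4 + n)
E(S) = 2*S*(S + 6/(4 + S)) (E(S) = (S + S)*(S + 6/(4 + S)) = (2*S)*(S + 6/(4 + S)) = 2*S*(S + 6/(4 + S)))
(23044 - 1*25067)/E(-164) + Y(158)/(-31113) = (23044 - 1*25067)/((2*(-164)*(6 - 164*(4 - 164))/(4 - 164))) + 158/(-31113) = (23044 - 25067)/((2*(-164)*(6 - 164*(-160))/(-160))) + 158*(-1/31113) = -2023*20/(41*(6 + 26240)) - 158/31113 = -2023/(2*(-164)*(-1/160)*26246) - 158/31113 = -2023/538043/10 - 158/31113 = -2023*10/538043 - 158/31113 = -20230/538043 - 158/31113 = -714426784/16740131859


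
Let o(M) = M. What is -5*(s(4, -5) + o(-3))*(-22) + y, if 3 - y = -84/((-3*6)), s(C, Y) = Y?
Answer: -2645/3 ≈ -881.67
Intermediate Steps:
y = -5/3 (y = 3 - (-84)/((-3*6)) = 3 - (-84)/(-18) = 3 - (-84)*(-1)/18 = 3 - 1*14/3 = 3 - 14/3 = -5/3 ≈ -1.6667)
-5*(s(4, -5) + o(-3))*(-22) + y = -5*(-5 - 3)*(-22) - 5/3 = -5*(-8)*(-22) - 5/3 = 40*(-22) - 5/3 = -880 - 5/3 = -2645/3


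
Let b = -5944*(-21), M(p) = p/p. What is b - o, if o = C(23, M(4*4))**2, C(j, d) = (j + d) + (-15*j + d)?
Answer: 22424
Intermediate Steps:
M(p) = 1
C(j, d) = -14*j + 2*d (C(j, d) = (d + j) + (d - 15*j) = -14*j + 2*d)
o = 102400 (o = (-14*23 + 2*1)**2 = (-322 + 2)**2 = (-320)**2 = 102400)
b = 124824
b - o = 124824 - 1*102400 = 124824 - 102400 = 22424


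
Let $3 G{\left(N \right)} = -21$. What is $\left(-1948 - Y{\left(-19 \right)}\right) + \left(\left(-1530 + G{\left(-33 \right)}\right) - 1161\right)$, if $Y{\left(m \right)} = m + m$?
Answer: $-4608$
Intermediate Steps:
$G{\left(N \right)} = -7$ ($G{\left(N \right)} = \frac{1}{3} \left(-21\right) = -7$)
$Y{\left(m \right)} = 2 m$
$\left(-1948 - Y{\left(-19 \right)}\right) + \left(\left(-1530 + G{\left(-33 \right)}\right) - 1161\right) = \left(-1948 - 2 \left(-19\right)\right) - 2698 = \left(-1948 - -38\right) - 2698 = \left(-1948 + 38\right) - 2698 = -1910 - 2698 = -4608$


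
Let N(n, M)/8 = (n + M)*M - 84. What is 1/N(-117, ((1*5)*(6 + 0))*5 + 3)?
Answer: 1/43392 ≈ 2.3046e-5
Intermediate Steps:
N(n, M) = -672 + 8*M*(M + n) (N(n, M) = 8*((n + M)*M - 84) = 8*((M + n)*M - 84) = 8*(M*(M + n) - 84) = 8*(-84 + M*(M + n)) = -672 + 8*M*(M + n))
1/N(-117, ((1*5)*(6 + 0))*5 + 3) = 1/(-672 + 8*(((1*5)*(6 + 0))*5 + 3)² + 8*(((1*5)*(6 + 0))*5 + 3)*(-117)) = 1/(-672 + 8*((5*6)*5 + 3)² + 8*((5*6)*5 + 3)*(-117)) = 1/(-672 + 8*(30*5 + 3)² + 8*(30*5 + 3)*(-117)) = 1/(-672 + 8*(150 + 3)² + 8*(150 + 3)*(-117)) = 1/(-672 + 8*153² + 8*153*(-117)) = 1/(-672 + 8*23409 - 143208) = 1/(-672 + 187272 - 143208) = 1/43392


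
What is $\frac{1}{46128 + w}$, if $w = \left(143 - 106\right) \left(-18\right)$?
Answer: $\frac{1}{45462} \approx 2.1996 \cdot 10^{-5}$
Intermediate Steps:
$w = -666$ ($w = 37 \left(-18\right) = -666$)
$\frac{1}{46128 + w} = \frac{1}{46128 - 666} = \frac{1}{45462}$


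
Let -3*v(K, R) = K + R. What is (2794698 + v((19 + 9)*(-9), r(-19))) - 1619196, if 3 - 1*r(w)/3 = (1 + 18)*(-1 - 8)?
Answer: 1175412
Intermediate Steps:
r(w) = 522 (r(w) = 9 - 3*(1 + 18)*(-1 - 8) = 9 - 57*(-9) = 9 - 3*(-171) = 9 + 513 = 522)
v(K, R) = -K/3 - R/3 (v(K, R) = -(K + R)/3 = -K/3 - R/3)
(2794698 + v((19 + 9)*(-9), r(-19))) - 1619196 = (2794698 + (-(19 + 9)*(-9)/3 - 1/3*522)) - 1619196 = (2794698 + (-28*(-9)/3 - 174)) - 1619196 = (2794698 + (-1/3*(-252) - 174)) - 1619196 = (2794698 + (84 - 174)) - 1619196 = (2794698 - 90) - 1619196 = 2794608 - 1619196 = 1175412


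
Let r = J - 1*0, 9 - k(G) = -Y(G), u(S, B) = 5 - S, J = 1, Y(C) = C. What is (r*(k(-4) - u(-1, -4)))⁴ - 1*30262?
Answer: -30261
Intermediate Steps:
k(G) = 9 + G (k(G) = 9 - (-1)*G = 9 + G)
r = 1 (r = 1 - 1*0 = 1 + 0 = 1)
(r*(k(-4) - u(-1, -4)))⁴ - 1*30262 = (1*((9 - 4) - (5 - 1*(-1))))⁴ - 1*30262 = (1*(5 - (5 + 1)))⁴ - 30262 = (1*(5 - 1*6))⁴ - 30262 = (1*(5 - 6))⁴ - 30262 = (1*(-1))⁴ - 30262 = (-1)⁴ - 30262 = 1 - 30262 = -30261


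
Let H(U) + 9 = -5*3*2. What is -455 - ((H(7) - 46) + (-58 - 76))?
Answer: -236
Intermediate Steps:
H(U) = -39 (H(U) = -9 - 5*3*2 = -9 - 15*2 = -9 - 30 = -39)
-455 - ((H(7) - 46) + (-58 - 76)) = -455 - ((-39 - 46) + (-58 - 76)) = -455 - (-85 - 134) = -455 - 1*(-219) = -455 + 219 = -236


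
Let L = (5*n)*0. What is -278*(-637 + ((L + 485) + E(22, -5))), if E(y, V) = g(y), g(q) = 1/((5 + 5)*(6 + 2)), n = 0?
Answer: 1690101/40 ≈ 42253.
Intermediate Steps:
g(q) = 1/80 (g(q) = 1/(10*8) = 1/80)
E(y, V) = 1/80
L = 0 (L = (5*0)*0 = 0*0 = 0)
-278*(-637 + ((L + 485) + E(22, -5))) = -278*(-637 + ((0 + 485) + 1/80)) = -278*(-637 + (485 + 1/80)) = -278*(-637 + 38801/80) = -278*(-12159/80) = 1690101/40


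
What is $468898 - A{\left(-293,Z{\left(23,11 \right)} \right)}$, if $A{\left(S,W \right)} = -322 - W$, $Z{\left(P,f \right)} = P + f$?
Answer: $469254$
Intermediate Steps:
$468898 - A{\left(-293,Z{\left(23,11 \right)} \right)} = 468898 - \left(-322 - \left(23 + 11\right)\right) = 468898 - \left(-322 - 34\right) = 468898 - -356 = 468898 + 356 = 469254$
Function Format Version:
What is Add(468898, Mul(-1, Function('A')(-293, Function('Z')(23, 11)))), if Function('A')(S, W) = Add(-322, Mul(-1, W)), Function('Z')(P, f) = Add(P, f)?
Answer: 469254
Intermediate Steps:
Add(468898, Mul(-1, Function('A')(-293, Function('Z')(23, 11)))) = Add(468898, Mul(-1, Add(-322, Mul(-1, Add(23, 11))))) = Add(468898, Mul(-1, Add(-322, Mul(-1, 34)))) = Add(468898, Mul(-1, Add(-322, -34))) = Add(468898, Mul(-1, -356)) = Add(468898, 356) = 469254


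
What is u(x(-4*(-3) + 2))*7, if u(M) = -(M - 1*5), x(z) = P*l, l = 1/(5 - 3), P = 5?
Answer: 35/2 ≈ 17.500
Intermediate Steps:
l = ½ (l = 1/2 = ½ ≈ 0.50000)
x(z) = 5/2 (x(z) = 5*(½) = 5/2)
u(M) = 5 - M (u(M) = -(M - 5) = -(-5 + M) = 5 - M)
u(x(-4*(-3) + 2))*7 = (5 - 1*5/2)*7 = (5 - 5/2)*7 = (5/2)*7 = 35/2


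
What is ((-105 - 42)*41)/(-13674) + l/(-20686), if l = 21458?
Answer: -28123695/47143394 ≈ -0.59656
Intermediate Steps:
((-105 - 42)*41)/(-13674) + l/(-20686) = ((-105 - 42)*41)/(-13674) + 21458/(-20686) = -147*41*(-1/13674) + 21458*(-1/20686) = -6027*(-1/13674) - 10729/10343 = 2009/4558 - 10729/10343 = -28123695/47143394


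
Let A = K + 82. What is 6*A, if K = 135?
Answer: 1302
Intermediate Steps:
A = 217 (A = 135 + 82 = 217)
6*A = 6*217 = 1302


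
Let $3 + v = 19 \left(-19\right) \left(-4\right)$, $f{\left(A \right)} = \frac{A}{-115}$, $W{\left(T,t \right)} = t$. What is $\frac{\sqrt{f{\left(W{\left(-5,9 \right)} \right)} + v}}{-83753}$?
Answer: $- \frac{\sqrt{19056190}}{9631595} \approx -0.00045323$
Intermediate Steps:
$f{\left(A \right)} = - \frac{A}{115}$ ($f{\left(A \right)} = A \left(- \frac{1}{115}\right) = - \frac{A}{115}$)
$v = 1441$ ($v = -3 + 19 \left(-19\right) \left(-4\right) = -3 - -1444 = -3 + 1444 = 1441$)
$\frac{\sqrt{f{\left(W{\left(-5,9 \right)} \right)} + v}}{-83753} = \frac{\sqrt{\left(- \frac{1}{115}\right) 9 + 1441}}{-83753} = \sqrt{- \frac{9}{115} + 1441} \left(- \frac{1}{83753}\right) = \sqrt{\frac{165706}{115}} \left(- \frac{1}{83753}\right) = \frac{\sqrt{19056190}}{115} \left(- \frac{1}{83753}\right) = - \frac{\sqrt{19056190}}{9631595}$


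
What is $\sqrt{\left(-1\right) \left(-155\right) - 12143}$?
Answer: $18 i \sqrt{37} \approx 109.49 i$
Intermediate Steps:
$\sqrt{\left(-1\right) \left(-155\right) - 12143} = \sqrt{155 - 12143} = \sqrt{-11988} = 18 i \sqrt{37}$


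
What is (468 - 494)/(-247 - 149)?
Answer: 13/198 ≈ 0.065657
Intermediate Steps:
(468 - 494)/(-247 - 149) = -26/(-396) = -26*(-1/396) = 13/198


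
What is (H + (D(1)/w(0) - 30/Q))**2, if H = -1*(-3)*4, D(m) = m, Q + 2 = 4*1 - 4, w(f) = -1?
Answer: 676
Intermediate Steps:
Q = -2 (Q = -2 + (4*1 - 4) = -2 + (4 - 4) = -2 + 0 = -2)
H = 12 (H = 3*4 = 12)
(H + (D(1)/w(0) - 30/Q))**2 = (12 + (1/(-1) - 30/(-2)))**2 = (12 + (1*(-1) - 30*(-1/2)))**2 = (12 + (-1 + 15))**2 = (12 + 14)**2 = 26**2 = 676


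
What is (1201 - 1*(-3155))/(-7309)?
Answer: -4356/7309 ≈ -0.59598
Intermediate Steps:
(1201 - 1*(-3155))/(-7309) = (1201 + 3155)*(-1/7309) = 4356*(-1/7309) = -4356/7309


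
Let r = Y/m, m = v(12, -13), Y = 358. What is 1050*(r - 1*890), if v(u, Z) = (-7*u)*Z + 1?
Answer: -1021032600/1093 ≈ -9.3416e+5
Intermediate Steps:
v(u, Z) = 1 - 7*Z*u (v(u, Z) = -7*Z*u + 1 = 1 - 7*Z*u)
m = 1093 (m = 1 - 7*(-13)*12 = 1 + 1092 = 1093)
r = 358/1093 ≈ 0.32754
1050*(r - 1*890) = 1050*(358/1093 - 1*890) = 1050*(358/1093 - 890) = 1050*(-972412/1093) = -1021032600/1093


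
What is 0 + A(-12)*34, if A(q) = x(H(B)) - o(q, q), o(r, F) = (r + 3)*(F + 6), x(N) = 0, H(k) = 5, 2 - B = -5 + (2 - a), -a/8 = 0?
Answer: -1836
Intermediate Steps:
a = 0 (a = -8*0 = 0)
B = 5 (B = 2 - (-5 + (2 - 1*0)) = 2 - (-5 + (2 + 0)) = 2 - (-5 + 2) = 2 - 1*(-3) = 2 + 3 = 5)
o(r, F) = (3 + r)*(6 + F)
A(q) = -18 - q² - 9*q (A(q) = 0 - (18 + 3*q + 6*q + q*q) = 0 - (18 + 3*q + 6*q + q²) = 0 - (18 + q² + 9*q) = 0 + (-18 - q² - 9*q) = -18 - q² - 9*q)
0 + A(-12)*34 = 0 + (-18 - 1*(-12)² - 9*(-12))*34 = 0 + (-18 - 1*144 + 108)*34 = 0 + (-18 - 144 + 108)*34 = 0 - 54*34 = 0 - 1836 = -1836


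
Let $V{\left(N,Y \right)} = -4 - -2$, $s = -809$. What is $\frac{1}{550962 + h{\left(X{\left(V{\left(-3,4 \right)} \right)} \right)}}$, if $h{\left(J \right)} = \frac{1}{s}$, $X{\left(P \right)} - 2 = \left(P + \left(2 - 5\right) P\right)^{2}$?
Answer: $\frac{809}{445728257} \approx 1.815 \cdot 10^{-6}$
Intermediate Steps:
$V{\left(N,Y \right)} = -2$ ($V{\left(N,Y \right)} = -4 + 2 = -2$)
$X{\left(P \right)} = 2 + 4 P^{2}$ ($X{\left(P \right)} = 2 + \left(P + \left(2 - 5\right) P\right)^{2} = 2 + \left(P - 3 P\right)^{2} = 2 + \left(- 2 P\right)^{2} = 2 + 4 P^{2}$)
$h{\left(J \right)} = - \frac{1}{809}$ ($h{\left(J \right)} = \frac{1}{-809} = - \frac{1}{809}$)
$\frac{1}{550962 + h{\left(X{\left(V{\left(-3,4 \right)} \right)} \right)}} = \frac{1}{550962 - \frac{1}{809}} = \frac{1}{\frac{445728257}{809}} = \frac{809}{445728257}$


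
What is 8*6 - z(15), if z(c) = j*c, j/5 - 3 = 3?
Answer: -402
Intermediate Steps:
j = 30 (j = 15 + 5*3 = 15 + 15 = 30)
z(c) = 30*c
8*6 - z(15) = 8*6 - 30*15 = 48 - 1*450 = 48 - 450 = -402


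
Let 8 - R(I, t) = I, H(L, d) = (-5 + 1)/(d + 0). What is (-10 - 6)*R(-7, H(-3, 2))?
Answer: -240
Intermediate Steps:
H(L, d) = -4/d
R(I, t) = 8 - I
(-10 - 6)*R(-7, H(-3, 2)) = (-10 - 6)*(8 - 1*(-7)) = -16*(8 + 7) = -16*15 = -240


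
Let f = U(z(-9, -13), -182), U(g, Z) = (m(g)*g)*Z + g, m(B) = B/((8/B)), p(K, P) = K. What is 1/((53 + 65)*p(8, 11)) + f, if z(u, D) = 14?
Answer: -58916927/944 ≈ -62412.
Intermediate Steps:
m(B) = B²/8 (m(B) = B*(B/8) = B²/8)
U(g, Z) = g + Z*g³/8 (U(g, Z) = ((g²/8)*g)*Z + g = (g³/8)*Z + g = Z*g³/8 + g = g + Z*g³/8)
f = -62412 (f = 14 + (⅛)*(-182)*14³ = 14 + (⅛)*(-182)*2744 = 14 - 62426 = -62412)
1/((53 + 65)*p(8, 11)) + f = 1/((53 + 65)*8) - 62412 = 1/(118*8) - 62412 = 1/944 - 62412 = -58916927/944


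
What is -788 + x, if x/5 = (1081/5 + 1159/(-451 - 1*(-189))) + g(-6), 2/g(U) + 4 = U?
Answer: 70709/262 ≈ 269.88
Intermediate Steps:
g(U) = 2/(-4 + U)
x = 277165/262 (x = 5*((1081/5 + 1159/(-451 - 1*(-189))) + 2/(-4 - 6)) = 5*((1081*(1/5) + 1159/(-451 + 189)) + 2/(-10)) = 5*((1081/5 + 1159/(-262)) + 2*(-1/10)) = 5*((1081/5 + 1159*(-1/262)) - 1/5) = 5*((1081/5 - 1159/262) - 1/5) = 5*(277427/1310 - 1/5) = 5*(55433/262) = 277165/262 ≈ 1057.9)
-788 + x = -788 + 277165/262 = 70709/262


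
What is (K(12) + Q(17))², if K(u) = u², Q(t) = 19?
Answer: 26569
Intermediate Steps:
(K(12) + Q(17))² = (12² + 19)² = (144 + 19)² = 163² = 26569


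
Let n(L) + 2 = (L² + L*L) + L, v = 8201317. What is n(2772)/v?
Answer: 15370738/8201317 ≈ 1.8742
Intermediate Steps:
n(L) = -2 + L + 2*L² (n(L) = -2 + ((L² + L*L) + L) = -2 + ((L² + L²) + L) = -2 + (2*L² + L) = -2 + (L + 2*L²) = -2 + L + 2*L²)
n(2772)/v = (-2 + 2772 + 2*2772²)/8201317 = (-2 + 2772 + 2*7683984)*(1/8201317) = (-2 + 2772 + 15367968)*(1/8201317) = 15370738*(1/8201317) = 15370738/8201317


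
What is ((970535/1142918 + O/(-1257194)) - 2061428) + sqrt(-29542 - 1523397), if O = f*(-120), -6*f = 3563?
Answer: -1481001097233132633/718434826046 + I*sqrt(1552939) ≈ -2.0614e+6 + 1246.2*I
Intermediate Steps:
f = -3563/6 (f = -1/6*3563 = -3563/6 ≈ -593.83)
O = 71260 (O = -3563/6*(-120) = 71260)
((970535/1142918 + O/(-1257194)) - 2061428) + sqrt(-29542 - 1523397) = ((970535/1142918 + 71260/(-1257194)) - 2061428) + sqrt(-29542 - 1523397) = ((970535*(1/1142918) + 71260*(-1/1257194)) - 2061428) + sqrt(-1552939) = ((970535/1142918 - 35630/628597) - 2061428) + I*sqrt(1552939) = (569353221055/718434826046 - 2061428) + I*sqrt(1552939) = -1481001097233132633/718434826046 + I*sqrt(1552939)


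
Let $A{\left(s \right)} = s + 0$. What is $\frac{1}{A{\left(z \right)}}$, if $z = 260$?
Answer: $\frac{1}{260} \approx 0.0038462$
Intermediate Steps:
$A{\left(s \right)} = s$
$\frac{1}{A{\left(z \right)}} = \frac{1}{260}$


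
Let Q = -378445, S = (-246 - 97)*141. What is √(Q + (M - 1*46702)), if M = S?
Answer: I*√473510 ≈ 688.12*I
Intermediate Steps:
S = -48363 (S = -343*141 = -48363)
M = -48363
√(Q + (M - 1*46702)) = √(-378445 + (-48363 - 1*46702)) = √(-378445 + (-48363 - 46702)) = √(-378445 - 95065) = √(-473510) = I*√473510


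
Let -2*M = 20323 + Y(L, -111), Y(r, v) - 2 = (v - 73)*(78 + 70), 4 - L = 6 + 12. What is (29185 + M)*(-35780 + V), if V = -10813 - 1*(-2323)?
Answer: -1444906395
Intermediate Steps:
L = -14 (L = 4 - (6 + 12) = 4 - 1*18 = 4 - 18 = -14)
Y(r, v) = -10802 + 148*v (Y(r, v) = 2 + (v - 73)*(78 + 70) = 2 + (-73 + v)*148 = 2 + (-10804 + 148*v) = -10802 + 148*v)
M = 6907/2 (M = -(20323 + (-10802 + 148*(-111)))/2 = -(20323 + (-10802 - 16428))/2 = -(20323 - 27230)/2 = -½*(-6907) = 6907/2 ≈ 3453.5)
V = -8490 (V = -10813 + 2323 = -8490)
(29185 + M)*(-35780 + V) = (29185 + 6907/2)*(-35780 - 8490) = (65277/2)*(-44270) = -1444906395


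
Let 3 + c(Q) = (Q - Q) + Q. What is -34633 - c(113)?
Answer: -34743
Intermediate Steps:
c(Q) = -3 + Q (c(Q) = -3 + ((Q - Q) + Q) = -3 + (0 + Q) = -3 + Q)
-34633 - c(113) = -34633 - (-3 + 113) = -34633 - 1*110 = -34633 - 110 = -34743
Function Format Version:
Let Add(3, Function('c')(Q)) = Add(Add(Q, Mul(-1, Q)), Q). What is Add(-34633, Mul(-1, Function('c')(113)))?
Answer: -34743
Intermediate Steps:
Function('c')(Q) = Add(-3, Q) (Function('c')(Q) = Add(-3, Add(Add(Q, Mul(-1, Q)), Q)) = Add(-3, Add(0, Q)) = Add(-3, Q))
Add(-34633, Mul(-1, Function('c')(113))) = Add(-34633, Mul(-1, Add(-3, 113))) = Add(-34633, Mul(-1, 110)) = Add(-34633, -110) = -34743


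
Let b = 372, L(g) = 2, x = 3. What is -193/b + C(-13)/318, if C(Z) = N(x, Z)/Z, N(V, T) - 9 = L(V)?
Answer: -44553/85436 ≈ -0.52148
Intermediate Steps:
N(V, T) = 11 (N(V, T) = 9 + 2 = 11)
C(Z) = 11/Z
-193/b + C(-13)/318 = -193/372 + (11/(-13))/318 = -193*1/372 + (11*(-1/13))*(1/318) = -193/372 - 11/13*1/318 = -193/372 - 11/4134 = -44553/85436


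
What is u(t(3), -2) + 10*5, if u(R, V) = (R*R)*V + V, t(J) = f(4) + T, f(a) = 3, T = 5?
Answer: -80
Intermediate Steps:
t(J) = 8 (t(J) = 3 + 5 = 8)
u(R, V) = V + V*R² (u(R, V) = R²*V + V = V*R² + V = V + V*R²)
u(t(3), -2) + 10*5 = -2*(1 + 8²) + 10*5 = -2*(1 + 64) + 50 = -2*65 + 50 = -130 + 50 = -80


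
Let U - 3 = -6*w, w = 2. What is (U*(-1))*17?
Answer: 153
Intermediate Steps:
U = -9 (U = 3 - 6*2 = 3 - 12 = -9)
(U*(-1))*17 = -9*(-1)*17 = 9*17 = 153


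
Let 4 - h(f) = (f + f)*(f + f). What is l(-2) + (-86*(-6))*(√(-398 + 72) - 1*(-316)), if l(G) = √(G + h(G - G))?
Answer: 163056 + √2 + 516*I*√326 ≈ 1.6306e+5 + 9316.6*I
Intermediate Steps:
h(f) = 4 - 4*f² (h(f) = 4 - (f + f)*(f + f) = 4 - 2*f*2*f = 4 - 4*f²)
l(G) = √(4 + G) (l(G) = √(G + (4 - 4*(G - G)²)) = √(G + (4 - 4*0²)) = √(G + (4 - 4*0)) = √(G + (4 + 0)) = √(G + 4) = √(4 + G))
l(-2) + (-86*(-6))*(√(-398 + 72) - 1*(-316)) = √(4 - 2) + (-86*(-6))*(√(-398 + 72) - 1*(-316)) = √2 + 516*(√(-326) + 316) = √2 + 516*(I*√326 + 316) = √2 + 516*(316 + I*√326) = √2 + (163056 + 516*I*√326) = 163056 + √2 + 516*I*√326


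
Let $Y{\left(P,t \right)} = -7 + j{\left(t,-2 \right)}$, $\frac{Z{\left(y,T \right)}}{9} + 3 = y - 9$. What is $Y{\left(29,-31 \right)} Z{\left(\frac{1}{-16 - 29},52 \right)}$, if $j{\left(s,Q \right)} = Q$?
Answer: $\frac{4869}{5} \approx 973.8$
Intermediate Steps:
$Z{\left(y,T \right)} = -108 + 9 y$ ($Z{\left(y,T \right)} = -27 + 9 \left(y - 9\right) = -27 + 9 \left(-9 + y\right) = -27 + \left(-81 + 9 y\right) = -108 + 9 y$)
$Y{\left(P,t \right)} = -9$ ($Y{\left(P,t \right)} = -7 - 2 = -9$)
$Y{\left(29,-31 \right)} Z{\left(\frac{1}{-16 - 29},52 \right)} = - 9 \left(-108 + \frac{9}{-16 - 29}\right) = - 9 \left(-108 + \frac{9}{-45}\right) = - 9 \left(-108 + 9 \left(- \frac{1}{45}\right)\right) = - 9 \left(-108 - \frac{1}{5}\right) = \left(-9\right) \left(- \frac{541}{5}\right) = \frac{4869}{5}$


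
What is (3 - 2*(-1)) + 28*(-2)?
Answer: -51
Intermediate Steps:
(3 - 2*(-1)) + 28*(-2) = (3 + 2) - 56 = 5 - 56 = -51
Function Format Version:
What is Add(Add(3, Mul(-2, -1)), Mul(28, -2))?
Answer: -51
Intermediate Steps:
Add(Add(3, Mul(-2, -1)), Mul(28, -2)) = Add(Add(3, 2), -56) = Add(5, -56) = -51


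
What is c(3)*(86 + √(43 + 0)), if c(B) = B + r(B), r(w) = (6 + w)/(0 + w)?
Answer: 516 + 6*√43 ≈ 555.34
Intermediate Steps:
r(w) = (6 + w)/w
c(B) = B + (6 + B)/B
c(3)*(86 + √(43 + 0)) = (1 + 3 + 6/3)*(86 + √(43 + 0)) = (1 + 3 + 6*(⅓))*(86 + √43) = (1 + 3 + 2)*(86 + √43) = 6*(86 + √43) = 516 + 6*√43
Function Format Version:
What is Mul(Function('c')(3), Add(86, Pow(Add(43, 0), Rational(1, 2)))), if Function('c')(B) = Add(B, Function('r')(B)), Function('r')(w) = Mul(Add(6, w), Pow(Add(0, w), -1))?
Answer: Add(516, Mul(6, Pow(43, Rational(1, 2)))) ≈ 555.34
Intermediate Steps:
Function('r')(w) = Mul(Pow(w, -1), Add(6, w)) (Function('r')(w) = Mul(Add(6, w), Pow(w, -1)) = Mul(Pow(w, -1), Add(6, w)))
Function('c')(B) = Add(B, Mul(Pow(B, -1), Add(6, B)))
Mul(Function('c')(3), Add(86, Pow(Add(43, 0), Rational(1, 2)))) = Mul(Add(1, 3, Mul(6, Pow(3, -1))), Add(86, Pow(Add(43, 0), Rational(1, 2)))) = Mul(Add(1, 3, Mul(6, Rational(1, 3))), Add(86, Pow(43, Rational(1, 2)))) = Mul(Add(1, 3, 2), Add(86, Pow(43, Rational(1, 2)))) = Mul(6, Add(86, Pow(43, Rational(1, 2)))) = Add(516, Mul(6, Pow(43, Rational(1, 2))))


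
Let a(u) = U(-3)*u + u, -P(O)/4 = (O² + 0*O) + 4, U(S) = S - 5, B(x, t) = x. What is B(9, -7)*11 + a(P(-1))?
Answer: 239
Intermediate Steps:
U(S) = -5 + S
P(O) = -16 - 4*O² (P(O) = -4*((O² + 0*O) + 4) = -4*((O² + 0) + 4) = -4*(O² + 4) = -4*(4 + O²) = -16 - 4*O²)
a(u) = -7*u (a(u) = (-5 - 3)*u + u = -8*u + u = -7*u)
B(9, -7)*11 + a(P(-1)) = 9*11 - 7*(-16 - 4*(-1)²) = 99 - 7*(-16 - 4*1) = 99 - 7*(-16 - 4) = 99 - 7*(-20) = 99 + 140 = 239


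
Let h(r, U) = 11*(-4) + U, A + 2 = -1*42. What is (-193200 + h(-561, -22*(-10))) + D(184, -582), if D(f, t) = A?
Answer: -193068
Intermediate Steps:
A = -44 (A = -2 - 1*42 = -2 - 42 = -44)
D(f, t) = -44
h(r, U) = -44 + U
(-193200 + h(-561, -22*(-10))) + D(184, -582) = (-193200 + (-44 - 22*(-10))) - 44 = (-193200 + (-44 + 220)) - 44 = (-193200 + 176) - 44 = -193024 - 44 = -193068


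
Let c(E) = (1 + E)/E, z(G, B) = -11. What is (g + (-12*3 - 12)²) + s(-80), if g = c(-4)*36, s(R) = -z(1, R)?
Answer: 2342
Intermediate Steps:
c(E) = (1 + E)/E
s(R) = 11 (s(R) = -1*(-11) = 11)
g = 27 (g = ((1 - 4)/(-4))*36 = -¼*(-3)*36 = (¾)*36 = 27)
(g + (-12*3 - 12)²) + s(-80) = (27 + (-12*3 - 12)²) + 11 = (27 + (-36 - 12)²) + 11 = (27 + (-48)²) + 11 = (27 + 2304) + 11 = 2331 + 11 = 2342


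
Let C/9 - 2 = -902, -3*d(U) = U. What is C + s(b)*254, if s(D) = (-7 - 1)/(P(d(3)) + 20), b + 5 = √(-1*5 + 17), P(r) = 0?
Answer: -41008/5 ≈ -8201.6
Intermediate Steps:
d(U) = -U/3
C = -8100 (C = 18 + 9*(-902) = 18 - 8118 = -8100)
b = -5 + 2*√3 (b = -5 + √(-1*5 + 17) = -5 + √(-5 + 17) = -5 + √12 = -5 + 2*√3 ≈ -1.5359)
s(D) = -⅖ (s(D) = (-7 - 1)/(0 + 20) = -8/20 = -8*1/20 = -⅖)
C + s(b)*254 = -8100 - ⅖*254 = -8100 - 508/5 = -41008/5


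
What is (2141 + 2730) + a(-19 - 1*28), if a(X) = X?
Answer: 4824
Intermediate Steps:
(2141 + 2730) + a(-19 - 1*28) = (2141 + 2730) + (-19 - 1*28) = 4871 + (-19 - 28) = 4871 - 47 = 4824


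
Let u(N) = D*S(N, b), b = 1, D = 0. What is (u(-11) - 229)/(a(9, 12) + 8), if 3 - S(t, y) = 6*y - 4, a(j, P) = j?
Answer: -229/17 ≈ -13.471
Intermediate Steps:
S(t, y) = 7 - 6*y (S(t, y) = 3 - (6*y - 4) = 3 - (-4 + 6*y) = 3 + (4 - 6*y) = 7 - 6*y)
u(N) = 0 (u(N) = 0*(7 - 6*1) = 0*(7 - 6) = 0*1 = 0)
(u(-11) - 229)/(a(9, 12) + 8) = (0 - 229)/(9 + 8) = -229/17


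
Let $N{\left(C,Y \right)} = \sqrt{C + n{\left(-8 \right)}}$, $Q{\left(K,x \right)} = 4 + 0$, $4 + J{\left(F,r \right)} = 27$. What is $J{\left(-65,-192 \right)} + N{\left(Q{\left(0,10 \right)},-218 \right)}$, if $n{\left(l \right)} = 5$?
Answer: $26$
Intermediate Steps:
$J{\left(F,r \right)} = 23$ ($J{\left(F,r \right)} = -4 + 27 = 23$)
$Q{\left(K,x \right)} = 4$
$N{\left(C,Y \right)} = \sqrt{5 + C}$ ($N{\left(C,Y \right)} = \sqrt{C + 5} = \sqrt{5 + C}$)
$J{\left(-65,-192 \right)} + N{\left(Q{\left(0,10 \right)},-218 \right)} = 23 + \sqrt{5 + 4} = 23 + \sqrt{9} = 23 + 3 = 26$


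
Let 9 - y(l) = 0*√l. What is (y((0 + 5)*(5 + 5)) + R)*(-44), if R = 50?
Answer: -2596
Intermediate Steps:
y(l) = 9 (y(l) = 9 - 0*√l = 9 - 1*0 = 9 + 0 = 9)
(y((0 + 5)*(5 + 5)) + R)*(-44) = (9 + 50)*(-44) = 59*(-44) = -2596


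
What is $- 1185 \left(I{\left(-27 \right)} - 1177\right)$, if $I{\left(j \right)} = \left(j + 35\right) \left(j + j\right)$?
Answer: $1906665$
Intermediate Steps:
$I{\left(j \right)} = 2 j \left(35 + j\right)$ ($I{\left(j \right)} = \left(35 + j\right) 2 j = 2 j \left(35 + j\right)$)
$- 1185 \left(I{\left(-27 \right)} - 1177\right) = - 1185 \left(2 \left(-27\right) \left(35 - 27\right) - 1177\right) = - 1185 \left(2 \left(-27\right) 8 - 1177\right) = - 1185 \left(-432 - 1177\right) = \left(-1185\right) \left(-1609\right) = 1906665$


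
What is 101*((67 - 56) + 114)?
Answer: 12625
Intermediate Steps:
101*((67 - 56) + 114) = 101*(11 + 114) = 101*125 = 12625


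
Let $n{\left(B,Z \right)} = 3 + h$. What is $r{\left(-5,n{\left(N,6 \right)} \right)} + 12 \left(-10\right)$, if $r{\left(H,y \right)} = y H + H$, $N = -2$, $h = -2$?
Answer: $-130$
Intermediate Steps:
$n{\left(B,Z \right)} = 1$ ($n{\left(B,Z \right)} = 3 - 2 = 1$)
$r{\left(H,y \right)} = H + H y$ ($r{\left(H,y \right)} = H y + H = H + H y$)
$r{\left(-5,n{\left(N,6 \right)} \right)} + 12 \left(-10\right) = - 5 \left(1 + 1\right) + 12 \left(-10\right) = \left(-5\right) 2 - 120 = -10 - 120 = -130$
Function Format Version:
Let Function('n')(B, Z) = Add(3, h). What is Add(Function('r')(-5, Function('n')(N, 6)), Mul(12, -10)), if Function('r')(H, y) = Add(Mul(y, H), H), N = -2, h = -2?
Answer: -130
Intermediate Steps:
Function('n')(B, Z) = 1 (Function('n')(B, Z) = Add(3, -2) = 1)
Function('r')(H, y) = Add(H, Mul(H, y)) (Function('r')(H, y) = Add(Mul(H, y), H) = Add(H, Mul(H, y)))
Add(Function('r')(-5, Function('n')(N, 6)), Mul(12, -10)) = Add(Mul(-5, Add(1, 1)), Mul(12, -10)) = Add(Mul(-5, 2), -120) = Add(-10, -120) = -130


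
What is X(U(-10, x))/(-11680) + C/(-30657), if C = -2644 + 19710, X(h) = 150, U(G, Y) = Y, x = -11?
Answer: -20392943/35807376 ≈ -0.56952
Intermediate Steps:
C = 17066
X(U(-10, x))/(-11680) + C/(-30657) = 150/(-11680) + 17066/(-30657) = 150*(-1/11680) + 17066*(-1/30657) = -15/1168 - 17066/30657 = -20392943/35807376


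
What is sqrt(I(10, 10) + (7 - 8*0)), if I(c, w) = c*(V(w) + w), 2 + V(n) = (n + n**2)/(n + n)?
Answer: sqrt(142) ≈ 11.916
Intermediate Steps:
V(n) = -2 + (n + n**2)/(2*n) (V(n) = -2 + (n + n**2)/(n + n) = -2 + (n + n**2)/((2*n)) = -2 + (n + n**2)*(1/(2*n)) = -2 + (n + n**2)/(2*n))
I(c, w) = c*(-3/2 + 3*w/2) (I(c, w) = c*((-3/2 + w/2) + w) = c*(-3/2 + 3*w/2))
sqrt(I(10, 10) + (7 - 8*0)) = sqrt((3/2)*10*(-1 + 10) + (7 - 8*0)) = sqrt((3/2)*10*9 + (7 + 0)) = sqrt(135 + 7) = sqrt(142)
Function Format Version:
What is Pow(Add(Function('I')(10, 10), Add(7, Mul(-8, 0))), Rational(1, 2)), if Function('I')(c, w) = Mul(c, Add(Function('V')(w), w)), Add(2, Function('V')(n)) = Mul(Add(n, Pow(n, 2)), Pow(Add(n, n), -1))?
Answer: Pow(142, Rational(1, 2)) ≈ 11.916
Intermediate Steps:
Function('V')(n) = Add(-2, Mul(Rational(1, 2), Pow(n, -1), Add(n, Pow(n, 2)))) (Function('V')(n) = Add(-2, Mul(Add(n, Pow(n, 2)), Pow(Add(n, n), -1))) = Add(-2, Mul(Add(n, Pow(n, 2)), Pow(Mul(2, n), -1))) = Add(-2, Mul(Add(n, Pow(n, 2)), Mul(Rational(1, 2), Pow(n, -1)))) = Add(-2, Mul(Rational(1, 2), Pow(n, -1), Add(n, Pow(n, 2)))))
Function('I')(c, w) = Mul(c, Add(Rational(-3, 2), Mul(Rational(3, 2), w))) (Function('I')(c, w) = Mul(c, Add(Add(Rational(-3, 2), Mul(Rational(1, 2), w)), w)) = Mul(c, Add(Rational(-3, 2), Mul(Rational(3, 2), w))))
Pow(Add(Function('I')(10, 10), Add(7, Mul(-8, 0))), Rational(1, 2)) = Pow(Add(Mul(Rational(3, 2), 10, Add(-1, 10)), Add(7, Mul(-8, 0))), Rational(1, 2)) = Pow(Add(Mul(Rational(3, 2), 10, 9), Add(7, 0)), Rational(1, 2)) = Pow(Add(135, 7), Rational(1, 2)) = Pow(142, Rational(1, 2))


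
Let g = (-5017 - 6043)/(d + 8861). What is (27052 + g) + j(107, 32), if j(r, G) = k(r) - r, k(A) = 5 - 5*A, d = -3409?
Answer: 36000880/1363 ≈ 26413.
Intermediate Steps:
j(r, G) = 5 - 6*r (j(r, G) = (5 - 5*r) - r = 5 - 6*r)
g = -2765/1363 (g = (-5017 - 6043)/(-3409 + 8861) = -11060/5452 = -11060*1/5452 = -2765/1363 ≈ -2.0286)
(27052 + g) + j(107, 32) = (27052 - 2765/1363) + (5 - 6*107) = 36869111/1363 + (5 - 642) = 36869111/1363 - 637 = 36000880/1363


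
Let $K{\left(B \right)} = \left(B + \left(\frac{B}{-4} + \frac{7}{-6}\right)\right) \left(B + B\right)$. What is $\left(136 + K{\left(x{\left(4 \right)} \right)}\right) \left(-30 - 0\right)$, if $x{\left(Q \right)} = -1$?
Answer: $-4195$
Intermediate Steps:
$K{\left(B \right)} = 2 B \left(- \frac{7}{6} + \frac{3 B}{4}\right)$ ($K{\left(B \right)} = \left(B + \left(B \left(- \frac{1}{4}\right) + 7 \left(- \frac{1}{6}\right)\right)\right) 2 B = \left(B - \left(\frac{7}{6} + \frac{B}{4}\right)\right) 2 B = \left(- \frac{7}{6} + \frac{3 B}{4}\right) 2 B = 2 B \left(- \frac{7}{6} + \frac{3 B}{4}\right)$)
$\left(136 + K{\left(x{\left(4 \right)} \right)}\right) \left(-30 - 0\right) = \left(136 + \frac{1}{6} \left(-1\right) \left(-14 + 9 \left(-1\right)\right)\right) \left(-30 - 0\right) = \left(136 + \frac{1}{6} \left(-1\right) \left(-14 - 9\right)\right) \left(-30 + 0\right) = \left(136 + \frac{1}{6} \left(-1\right) \left(-23\right)\right) \left(-30\right) = \left(136 + \frac{23}{6}\right) \left(-30\right) = \frac{839}{6} \left(-30\right) = -4195$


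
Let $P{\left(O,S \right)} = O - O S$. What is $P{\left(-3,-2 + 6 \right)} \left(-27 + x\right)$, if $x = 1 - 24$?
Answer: $-450$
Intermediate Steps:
$x = -23$ ($x = 1 - 24 = -23$)
$P{\left(O,S \right)} = O - O S$
$P{\left(-3,-2 + 6 \right)} \left(-27 + x\right) = - 3 \left(1 - \left(-2 + 6\right)\right) \left(-27 - 23\right) = - 3 \left(1 - 4\right) \left(-50\right) = \left(-3\right) \left(-3\right) \left(-50\right) = 9 \left(-50\right) = -450$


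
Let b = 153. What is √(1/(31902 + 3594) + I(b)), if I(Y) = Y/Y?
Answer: √35000042/5916 ≈ 1.0000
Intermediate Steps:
I(Y) = 1
√(1/(31902 + 3594) + I(b)) = √(1/(31902 + 3594) + 1) = √(1/35496 + 1) = √(35497/35496) = √35000042/5916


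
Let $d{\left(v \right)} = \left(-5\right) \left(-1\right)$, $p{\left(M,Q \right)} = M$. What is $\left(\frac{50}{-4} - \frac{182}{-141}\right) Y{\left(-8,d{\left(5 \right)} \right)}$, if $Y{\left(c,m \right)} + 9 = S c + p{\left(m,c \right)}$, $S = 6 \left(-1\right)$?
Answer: $- \frac{69542}{141} \approx -493.21$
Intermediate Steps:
$S = -6$
$d{\left(v \right)} = 5$
$Y{\left(c,m \right)} = -9 + m - 6 c$ ($Y{\left(c,m \right)} = -9 - \left(- m + 6 c\right) = -9 + m - 6 c$)
$\left(\frac{50}{-4} - \frac{182}{-141}\right) Y{\left(-8,d{\left(5 \right)} \right)} = \left(\frac{50}{-4} - \frac{182}{-141}\right) \left(-9 + 5 - -48\right) = \left(50 \left(- \frac{1}{4}\right) - - \frac{182}{141}\right) \left(-9 + 5 + 48\right) = \left(- \frac{25}{2} + \frac{182}{141}\right) 44 = \left(- \frac{3161}{282}\right) 44 = - \frac{69542}{141}$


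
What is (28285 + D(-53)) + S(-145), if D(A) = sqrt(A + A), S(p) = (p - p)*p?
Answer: 28285 + I*sqrt(106) ≈ 28285.0 + 10.296*I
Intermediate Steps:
S(p) = 0 (S(p) = 0*p = 0)
D(A) = sqrt(2)*sqrt(A) (D(A) = sqrt(2*A) = sqrt(2)*sqrt(A))
(28285 + D(-53)) + S(-145) = (28285 + sqrt(2)*sqrt(-53)) + 0 = (28285 + sqrt(2)*(I*sqrt(53))) + 0 = (28285 + I*sqrt(106)) + 0 = 28285 + I*sqrt(106)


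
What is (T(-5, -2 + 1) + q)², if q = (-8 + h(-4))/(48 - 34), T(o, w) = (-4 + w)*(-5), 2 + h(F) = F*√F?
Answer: 28884/49 - 1360*I/49 ≈ 589.47 - 27.755*I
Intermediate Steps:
h(F) = -2 + F^(3/2) (h(F) = -2 + F*√F = -2 + F^(3/2))
T(o, w) = 20 - 5*w
q = -5/7 - 4*I/7 (q = (-8 + (-2 + (-4)^(3/2)))/(48 - 34) = (-8 + (-2 - 8*I))/14 = (-10 - 8*I)*(1/14) = -5/7 - 4*I/7 ≈ -0.71429 - 0.57143*I)
(T(-5, -2 + 1) + q)² = ((20 - 5*(-2 + 1)) + (-5/7 - 4*I/7))² = ((20 - 5*(-1)) + (-5/7 - 4*I/7))² = ((20 + 5) + (-5/7 - 4*I/7))² = (25 + (-5/7 - 4*I/7))² = (170/7 - 4*I/7)²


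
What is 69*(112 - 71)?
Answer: 2829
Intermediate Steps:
69*(112 - 71) = 69*41 = 2829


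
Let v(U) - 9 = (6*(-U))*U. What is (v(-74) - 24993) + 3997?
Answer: -53843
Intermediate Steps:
v(U) = 9 - 6*U² (v(U) = 9 + (6*(-U))*U = 9 + (-6*U)*U = 9 - 6*U²)
(v(-74) - 24993) + 3997 = ((9 - 6*(-74)²) - 24993) + 3997 = ((9 - 6*5476) - 24993) + 3997 = ((9 - 32856) - 24993) + 3997 = (-32847 - 24993) + 3997 = -57840 + 3997 = -53843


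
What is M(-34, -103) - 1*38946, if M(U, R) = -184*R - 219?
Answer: -20213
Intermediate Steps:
M(U, R) = -219 - 184*R
M(-34, -103) - 1*38946 = (-219 - 184*(-103)) - 1*38946 = (-219 + 18952) - 38946 = 18733 - 38946 = -20213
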